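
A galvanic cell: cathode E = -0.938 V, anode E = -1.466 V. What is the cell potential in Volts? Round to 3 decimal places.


Standard cell potential: E_cell = E_cathode - E_anode.
E_cell = -0.938 - (-1.466)
E_cell = 0.528 V, rounded to 3 dp:

0.528 V


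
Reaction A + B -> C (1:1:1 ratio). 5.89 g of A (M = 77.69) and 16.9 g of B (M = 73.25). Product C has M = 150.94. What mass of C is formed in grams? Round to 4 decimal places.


Find moles of each reactant; the smaller value is the limiting reagent in a 1:1:1 reaction, so moles_C equals moles of the limiter.
n_A = mass_A / M_A = 5.89 / 77.69 = 0.075814 mol
n_B = mass_B / M_B = 16.9 / 73.25 = 0.230717 mol
Limiting reagent: A (smaller), n_limiting = 0.075814 mol
mass_C = n_limiting * M_C = 0.075814 * 150.94
mass_C = 11.44336516 g, rounded to 4 dp:

11.4434 g


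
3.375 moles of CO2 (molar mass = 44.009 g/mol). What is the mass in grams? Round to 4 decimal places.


mass = n * M
mass = 3.375 * 44.009
mass = 148.530375 g, rounded to 4 dp:

148.5304 g


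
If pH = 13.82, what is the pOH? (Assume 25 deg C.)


At 25 deg C, pH + pOH = 14.
pOH = 14 - pH = 14 - 13.82
pOH = 0.18:

0.18


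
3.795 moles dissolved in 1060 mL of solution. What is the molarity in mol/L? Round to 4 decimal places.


Convert volume to liters: V_L = V_mL / 1000.
V_L = 1060 / 1000 = 1.06 L
M = n / V_L = 3.795 / 1.06
M = 3.58018868 mol/L, rounded to 4 dp:

3.5802 mol/L


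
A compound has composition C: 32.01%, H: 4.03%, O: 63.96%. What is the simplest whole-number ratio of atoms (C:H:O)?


Assume 100 g of compound, divide each mass% by atomic mass to get moles, then normalize by the smallest to get a raw atom ratio.
Moles per 100 g: C: 32.01/12.011 = 2.6651, H: 4.03/1.008 = 3.998, O: 63.96/15.999 = 3.9977
Raw ratio (divide by min = 2.6651): C: 1.0, H: 1.5, O: 1.5
Multiply by 2 to clear fractions: C: 2.0 ~= 2, H: 3.0 ~= 3, O: 3.0 ~= 3
Reduce by GCD to get the simplest whole-number ratio:

2:3:3


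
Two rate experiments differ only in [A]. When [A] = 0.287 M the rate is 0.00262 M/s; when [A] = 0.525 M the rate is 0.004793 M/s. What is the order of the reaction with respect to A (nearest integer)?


Rate is proportional to [A]^n, so rate2/rate1 = ([A]2/[A]1)^n. Take logs to solve for n.
rate2/rate1 = 0.004793 / 0.00262 = 1.8294
[A]2/[A]1 = 0.525 / 0.287 = 1.8293
n = ln(1.8294) / ln(1.8293) = 1.0
Nearest integer order:

1


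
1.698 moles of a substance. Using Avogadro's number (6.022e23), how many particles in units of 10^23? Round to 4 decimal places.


N = n * NA, then divide by 1e23 for the requested units.
N / 1e23 = n * 6.022
N / 1e23 = 1.698 * 6.022
N / 1e23 = 10.225356, rounded to 4 dp:

10.2254


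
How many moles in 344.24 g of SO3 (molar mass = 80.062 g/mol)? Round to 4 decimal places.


n = mass / M
n = 344.24 / 80.062
n = 4.29966776 mol, rounded to 4 dp:

4.2997 mol


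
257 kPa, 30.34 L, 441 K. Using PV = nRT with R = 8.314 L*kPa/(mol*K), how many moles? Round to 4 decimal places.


PV = nRT, solve for n = PV / (RT).
PV = 257 * 30.34 = 7797.38
RT = 8.314 * 441 = 3666.474
n = 7797.38 / 3666.474
n = 2.12666993 mol, rounded to 4 dp:

2.1267 mol


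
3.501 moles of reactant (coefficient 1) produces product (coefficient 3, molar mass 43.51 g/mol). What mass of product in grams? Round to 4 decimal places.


Use the coefficient ratio to convert reactant moles to product moles, then multiply by the product's molar mass.
moles_P = moles_R * (coeff_P / coeff_R) = 3.501 * (3/1) = 10.503
mass_P = moles_P * M_P = 10.503 * 43.51
mass_P = 456.98553 g, rounded to 4 dp:

456.9855 g


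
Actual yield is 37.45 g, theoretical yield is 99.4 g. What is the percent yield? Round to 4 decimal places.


% yield = 100 * actual / theoretical
% yield = 100 * 37.45 / 99.4
% yield = 37.67605634 %, rounded to 4 dp:

37.6761 %


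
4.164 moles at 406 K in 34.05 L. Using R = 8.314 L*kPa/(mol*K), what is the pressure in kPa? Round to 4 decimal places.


PV = nRT, solve for P = nRT / V.
nRT = 4.164 * 8.314 * 406 = 14055.5154
P = 14055.5154 / 34.05
P = 412.79046696 kPa, rounded to 4 dp:

412.7905 kPa


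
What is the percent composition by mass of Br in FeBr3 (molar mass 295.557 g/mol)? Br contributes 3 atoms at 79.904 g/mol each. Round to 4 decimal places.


pct = 100 * (n_elem * M_elem) / M_total
mass_contribution = 3 * 79.904 = 239.712 g/mol
pct = 100 * 239.712 / 295.557
pct = 81.10516753 %, rounded to 4 dp:

81.1052 %


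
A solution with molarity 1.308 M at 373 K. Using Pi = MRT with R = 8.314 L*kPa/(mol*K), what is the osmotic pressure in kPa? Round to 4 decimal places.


Osmotic pressure (van't Hoff): Pi = M*R*T.
RT = 8.314 * 373 = 3101.122
Pi = 1.308 * 3101.122
Pi = 4056.267576 kPa, rounded to 4 dp:

4056.2676 kPa


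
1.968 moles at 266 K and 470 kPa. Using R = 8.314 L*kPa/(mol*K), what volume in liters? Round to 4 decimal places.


PV = nRT, solve for V = nRT / P.
nRT = 1.968 * 8.314 * 266 = 4352.2792
V = 4352.2792 / 470
V = 9.26016851 L, rounded to 4 dp:

9.2602 L


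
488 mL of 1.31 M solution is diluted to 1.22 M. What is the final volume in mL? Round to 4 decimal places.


Dilution: M1*V1 = M2*V2, solve for V2.
V2 = M1*V1 / M2
V2 = 1.31 * 488 / 1.22
V2 = 639.28 / 1.22
V2 = 524.0 mL, rounded to 4 dp:

524.0000 mL


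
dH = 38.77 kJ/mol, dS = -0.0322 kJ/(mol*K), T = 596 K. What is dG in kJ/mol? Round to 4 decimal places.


Gibbs: dG = dH - T*dS (consistent units, dS already in kJ/(mol*K)).
T*dS = 596 * -0.0322 = -19.1912
dG = 38.77 - (-19.1912)
dG = 57.9612 kJ/mol, rounded to 4 dp:

57.9612 kJ/mol


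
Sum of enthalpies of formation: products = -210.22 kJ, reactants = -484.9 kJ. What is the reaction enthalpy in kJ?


dH_rxn = sum(dH_f products) - sum(dH_f reactants)
dH_rxn = -210.22 - (-484.9)
dH_rxn = 274.68 kJ:

274.68 kJ


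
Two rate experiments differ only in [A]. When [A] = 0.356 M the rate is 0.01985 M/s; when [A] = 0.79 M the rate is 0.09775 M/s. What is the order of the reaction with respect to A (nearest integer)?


Rate is proportional to [A]^n, so rate2/rate1 = ([A]2/[A]1)^n. Take logs to solve for n.
rate2/rate1 = 0.09775 / 0.01985 = 4.9244
[A]2/[A]1 = 0.79 / 0.356 = 2.2191
n = ln(4.9244) / ln(2.2191) = 2.0
Nearest integer order:

2


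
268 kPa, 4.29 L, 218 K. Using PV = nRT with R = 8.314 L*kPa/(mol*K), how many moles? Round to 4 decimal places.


PV = nRT, solve for n = PV / (RT).
PV = 268 * 4.29 = 1149.72
RT = 8.314 * 218 = 1812.452
n = 1149.72 / 1812.452
n = 0.63434508 mol, rounded to 4 dp:

0.6343 mol


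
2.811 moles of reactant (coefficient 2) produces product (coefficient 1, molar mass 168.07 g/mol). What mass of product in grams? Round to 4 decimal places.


Use the coefficient ratio to convert reactant moles to product moles, then multiply by the product's molar mass.
moles_P = moles_R * (coeff_P / coeff_R) = 2.811 * (1/2) = 1.4055
mass_P = moles_P * M_P = 1.4055 * 168.07
mass_P = 236.222385 g, rounded to 4 dp:

236.2224 g


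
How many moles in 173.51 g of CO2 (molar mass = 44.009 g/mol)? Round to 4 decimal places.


n = mass / M
n = 173.51 / 44.009
n = 3.94260265 mol, rounded to 4 dp:

3.9426 mol


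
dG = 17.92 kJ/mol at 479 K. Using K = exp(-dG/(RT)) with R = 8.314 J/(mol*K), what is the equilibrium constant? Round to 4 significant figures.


dG is in kJ/mol; multiply by 1000 to match R in J/(mol*K).
RT = 8.314 * 479 = 3982.406 J/mol
exponent = -dG*1000 / (RT) = -(17.92*1000) / 3982.406 = -4.49979234
K = exp(-4.49979234)
K = 0.011111304, rounded to 4 significant figures:

0.01111


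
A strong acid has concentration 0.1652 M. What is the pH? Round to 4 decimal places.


A strong acid dissociates completely, so [H+] equals the given concentration.
pH = -log10([H+]) = -log10(0.1652)
pH = 0.78198996, rounded to 4 dp:

0.7820


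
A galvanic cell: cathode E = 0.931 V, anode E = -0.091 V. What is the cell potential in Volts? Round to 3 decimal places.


Standard cell potential: E_cell = E_cathode - E_anode.
E_cell = 0.931 - (-0.091)
E_cell = 1.022 V, rounded to 3 dp:

1.022 V


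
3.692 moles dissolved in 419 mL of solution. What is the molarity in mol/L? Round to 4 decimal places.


Convert volume to liters: V_L = V_mL / 1000.
V_L = 419 / 1000 = 0.419 L
M = n / V_L = 3.692 / 0.419
M = 8.81145585 mol/L, rounded to 4 dp:

8.8115 mol/L


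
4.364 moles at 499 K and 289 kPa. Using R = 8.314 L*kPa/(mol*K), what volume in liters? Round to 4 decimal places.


PV = nRT, solve for V = nRT / P.
nRT = 4.364 * 8.314 * 499 = 18104.8657
V = 18104.8657 / 289
V = 62.64659412 L, rounded to 4 dp:

62.6466 L


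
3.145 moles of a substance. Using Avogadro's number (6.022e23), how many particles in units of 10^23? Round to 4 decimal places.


N = n * NA, then divide by 1e23 for the requested units.
N / 1e23 = n * 6.022
N / 1e23 = 3.145 * 6.022
N / 1e23 = 18.93919, rounded to 4 dp:

18.9392


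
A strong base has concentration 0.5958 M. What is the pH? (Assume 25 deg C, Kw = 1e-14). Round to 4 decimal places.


A strong base dissociates completely, so [OH-] equals the given concentration.
pOH = -log10([OH-]) = -log10(0.5958) = 0.2249
pH = 14 - pOH = 14 - 0.2249
pH = 13.7751, rounded to 4 dp:

13.7751


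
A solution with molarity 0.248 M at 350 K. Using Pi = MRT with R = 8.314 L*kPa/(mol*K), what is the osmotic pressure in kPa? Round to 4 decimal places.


Osmotic pressure (van't Hoff): Pi = M*R*T.
RT = 8.314 * 350 = 2909.9
Pi = 0.248 * 2909.9
Pi = 721.6552 kPa, rounded to 4 dp:

721.6552 kPa


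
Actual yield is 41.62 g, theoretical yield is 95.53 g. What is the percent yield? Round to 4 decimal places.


% yield = 100 * actual / theoretical
% yield = 100 * 41.62 / 95.53
% yield = 43.56746572 %, rounded to 4 dp:

43.5675 %


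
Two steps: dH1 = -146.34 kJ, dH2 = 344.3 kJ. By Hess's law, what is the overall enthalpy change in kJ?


Hess's law: enthalpy is a state function, so add the step enthalpies.
dH_total = dH1 + dH2 = -146.34 + (344.3)
dH_total = 197.96 kJ:

197.96 kJ


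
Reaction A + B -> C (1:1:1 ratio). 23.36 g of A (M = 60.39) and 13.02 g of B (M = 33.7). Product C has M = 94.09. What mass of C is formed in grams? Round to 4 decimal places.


Find moles of each reactant; the smaller value is the limiting reagent in a 1:1:1 reaction, so moles_C equals moles of the limiter.
n_A = mass_A / M_A = 23.36 / 60.39 = 0.386819 mol
n_B = mass_B / M_B = 13.02 / 33.7 = 0.38635 mol
Limiting reagent: B (smaller), n_limiting = 0.38635 mol
mass_C = n_limiting * M_C = 0.38635 * 94.09
mass_C = 36.3516715 g, rounded to 4 dp:

36.3517 g


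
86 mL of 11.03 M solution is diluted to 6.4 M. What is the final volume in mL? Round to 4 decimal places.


Dilution: M1*V1 = M2*V2, solve for V2.
V2 = M1*V1 / M2
V2 = 11.03 * 86 / 6.4
V2 = 948.58 / 6.4
V2 = 148.215625 mL, rounded to 4 dp:

148.2156 mL


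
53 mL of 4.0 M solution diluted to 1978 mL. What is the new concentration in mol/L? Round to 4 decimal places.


Dilution: M1*V1 = M2*V2, solve for M2.
M2 = M1*V1 / V2
M2 = 4.0 * 53 / 1978
M2 = 212.0 / 1978
M2 = 0.10717897 mol/L, rounded to 4 dp:

0.1072 mol/L


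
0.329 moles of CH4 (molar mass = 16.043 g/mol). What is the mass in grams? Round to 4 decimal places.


mass = n * M
mass = 0.329 * 16.043
mass = 5.278147 g, rounded to 4 dp:

5.2781 g


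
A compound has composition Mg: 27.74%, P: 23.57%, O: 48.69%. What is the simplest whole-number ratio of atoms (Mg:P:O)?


Assume 100 g of compound, divide each mass% by atomic mass to get moles, then normalize by the smallest to get a raw atom ratio.
Moles per 100 g: Mg: 27.74/24.305 = 1.1413, P: 23.57/30.974 = 0.761, O: 48.69/15.999 = 3.0433
Raw ratio (divide by min = 0.761): Mg: 1.5, P: 1.0, O: 3.999
Multiply by 2 to clear fractions: Mg: 3.0 ~= 3, P: 2.0 ~= 2, O: 7.999 ~= 8
Reduce by GCD to get the simplest whole-number ratio:

3:2:8


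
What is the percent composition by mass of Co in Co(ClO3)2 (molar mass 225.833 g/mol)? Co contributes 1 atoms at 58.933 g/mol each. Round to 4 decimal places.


pct = 100 * (n_elem * M_elem) / M_total
mass_contribution = 1 * 58.933 = 58.933 g/mol
pct = 100 * 58.933 / 225.833
pct = 26.09583188 %, rounded to 4 dp:

26.0958 %


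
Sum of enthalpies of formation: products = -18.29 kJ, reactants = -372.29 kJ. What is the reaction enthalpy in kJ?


dH_rxn = sum(dH_f products) - sum(dH_f reactants)
dH_rxn = -18.29 - (-372.29)
dH_rxn = 354.0 kJ:

354.00 kJ


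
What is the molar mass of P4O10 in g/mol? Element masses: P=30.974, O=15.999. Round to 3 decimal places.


M = sum(count * atomic_mass) over atoms.
M = 4*30.974 + 10*15.999
M = 123.896 + 159.99
M = 283.886 g/mol, rounded to 3 dp:

283.886 g/mol


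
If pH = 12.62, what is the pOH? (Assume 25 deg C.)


At 25 deg C, pH + pOH = 14.
pOH = 14 - pH = 14 - 12.62
pOH = 1.38:

1.38


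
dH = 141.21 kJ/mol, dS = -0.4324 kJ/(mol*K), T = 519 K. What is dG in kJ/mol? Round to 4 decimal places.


Gibbs: dG = dH - T*dS (consistent units, dS already in kJ/(mol*K)).
T*dS = 519 * -0.4324 = -224.4156
dG = 141.21 - (-224.4156)
dG = 365.6256 kJ/mol, rounded to 4 dp:

365.6256 kJ/mol


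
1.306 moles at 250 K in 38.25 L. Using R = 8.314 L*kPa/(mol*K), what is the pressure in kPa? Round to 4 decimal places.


PV = nRT, solve for P = nRT / V.
nRT = 1.306 * 8.314 * 250 = 2714.521
P = 2714.521 / 38.25
P = 70.96786928 kPa, rounded to 4 dp:

70.9679 kPa


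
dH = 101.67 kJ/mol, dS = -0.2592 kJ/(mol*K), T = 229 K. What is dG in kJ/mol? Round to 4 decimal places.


Gibbs: dG = dH - T*dS (consistent units, dS already in kJ/(mol*K)).
T*dS = 229 * -0.2592 = -59.3568
dG = 101.67 - (-59.3568)
dG = 161.0268 kJ/mol, rounded to 4 dp:

161.0268 kJ/mol


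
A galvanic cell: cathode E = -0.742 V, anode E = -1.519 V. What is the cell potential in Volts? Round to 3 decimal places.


Standard cell potential: E_cell = E_cathode - E_anode.
E_cell = -0.742 - (-1.519)
E_cell = 0.777 V, rounded to 3 dp:

0.777 V


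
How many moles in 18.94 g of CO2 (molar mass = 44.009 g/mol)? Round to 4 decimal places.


n = mass / M
n = 18.94 / 44.009
n = 0.43036652 mol, rounded to 4 dp:

0.4304 mol


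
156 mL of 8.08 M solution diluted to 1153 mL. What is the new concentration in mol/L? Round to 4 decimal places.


Dilution: M1*V1 = M2*V2, solve for M2.
M2 = M1*V1 / V2
M2 = 8.08 * 156 / 1153
M2 = 1260.48 / 1153
M2 = 1.09321769 mol/L, rounded to 4 dp:

1.0932 mol/L


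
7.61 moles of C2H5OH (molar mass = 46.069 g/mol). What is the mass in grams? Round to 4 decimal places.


mass = n * M
mass = 7.61 * 46.069
mass = 350.58509 g, rounded to 4 dp:

350.5851 g


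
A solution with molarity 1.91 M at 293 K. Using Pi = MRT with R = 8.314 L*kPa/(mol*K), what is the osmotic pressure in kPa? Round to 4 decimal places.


Osmotic pressure (van't Hoff): Pi = M*R*T.
RT = 8.314 * 293 = 2436.002
Pi = 1.91 * 2436.002
Pi = 4652.76382 kPa, rounded to 4 dp:

4652.7638 kPa


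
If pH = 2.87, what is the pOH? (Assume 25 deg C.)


At 25 deg C, pH + pOH = 14.
pOH = 14 - pH = 14 - 2.87
pOH = 11.13:

11.13


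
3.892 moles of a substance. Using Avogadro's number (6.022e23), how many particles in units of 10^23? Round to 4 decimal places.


N = n * NA, then divide by 1e23 for the requested units.
N / 1e23 = n * 6.022
N / 1e23 = 3.892 * 6.022
N / 1e23 = 23.437624, rounded to 4 dp:

23.4376


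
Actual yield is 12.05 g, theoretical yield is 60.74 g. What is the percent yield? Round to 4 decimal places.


% yield = 100 * actual / theoretical
% yield = 100 * 12.05 / 60.74
% yield = 19.83865657 %, rounded to 4 dp:

19.8387 %


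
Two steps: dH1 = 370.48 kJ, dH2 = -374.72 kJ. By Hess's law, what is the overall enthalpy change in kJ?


Hess's law: enthalpy is a state function, so add the step enthalpies.
dH_total = dH1 + dH2 = 370.48 + (-374.72)
dH_total = -4.24 kJ:

-4.24 kJ


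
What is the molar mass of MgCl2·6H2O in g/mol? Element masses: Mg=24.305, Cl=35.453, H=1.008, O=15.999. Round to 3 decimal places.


M = sum(count * atomic_mass) over atoms.
M = 1*24.305 + 2*35.453 + 12*1.008 + 6*15.999
M = 24.305 + 70.906 + 12.096 + 95.994
M = 203.301 g/mol, rounded to 3 dp:

203.301 g/mol


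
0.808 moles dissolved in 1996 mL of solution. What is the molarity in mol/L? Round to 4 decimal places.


Convert volume to liters: V_L = V_mL / 1000.
V_L = 1996 / 1000 = 1.996 L
M = n / V_L = 0.808 / 1.996
M = 0.40480962 mol/L, rounded to 4 dp:

0.4048 mol/L


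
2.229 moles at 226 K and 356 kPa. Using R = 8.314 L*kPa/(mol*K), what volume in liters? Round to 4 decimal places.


PV = nRT, solve for V = nRT / P.
nRT = 2.229 * 8.314 * 226 = 4188.2108
V = 4188.2108 / 356
V = 11.76463708 L, rounded to 4 dp:

11.7646 L


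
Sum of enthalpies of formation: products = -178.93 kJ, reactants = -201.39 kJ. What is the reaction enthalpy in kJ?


dH_rxn = sum(dH_f products) - sum(dH_f reactants)
dH_rxn = -178.93 - (-201.39)
dH_rxn = 22.46 kJ:

22.46 kJ


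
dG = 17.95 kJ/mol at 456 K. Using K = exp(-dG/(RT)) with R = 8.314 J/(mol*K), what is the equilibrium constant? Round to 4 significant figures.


dG is in kJ/mol; multiply by 1000 to match R in J/(mol*K).
RT = 8.314 * 456 = 3791.184 J/mol
exponent = -dG*1000 / (RT) = -(17.95*1000) / 3791.184 = -4.73466864
K = exp(-4.73466864)
K = 0.0087853595, rounded to 4 significant figures:

0.008785


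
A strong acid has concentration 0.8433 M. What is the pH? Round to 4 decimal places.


A strong acid dissociates completely, so [H+] equals the given concentration.
pH = -log10([H+]) = -log10(0.8433)
pH = 0.0740179, rounded to 4 dp:

0.0740


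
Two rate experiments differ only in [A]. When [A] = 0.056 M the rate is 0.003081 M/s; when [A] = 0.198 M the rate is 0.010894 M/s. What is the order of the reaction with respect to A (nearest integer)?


Rate is proportional to [A]^n, so rate2/rate1 = ([A]2/[A]1)^n. Take logs to solve for n.
rate2/rate1 = 0.010894 / 0.003081 = 3.5359
[A]2/[A]1 = 0.198 / 0.056 = 3.5357
n = ln(3.5359) / ln(3.5357) = 1.0
Nearest integer order:

1


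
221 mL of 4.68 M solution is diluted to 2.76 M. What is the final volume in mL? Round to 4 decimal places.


Dilution: M1*V1 = M2*V2, solve for V2.
V2 = M1*V1 / M2
V2 = 4.68 * 221 / 2.76
V2 = 1034.28 / 2.76
V2 = 374.73913043 mL, rounded to 4 dp:

374.7391 mL


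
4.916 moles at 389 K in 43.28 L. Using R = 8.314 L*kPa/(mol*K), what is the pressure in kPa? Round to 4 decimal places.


PV = nRT, solve for P = nRT / V.
nRT = 4.916 * 8.314 * 389 = 15899.0617
P = 15899.0617 / 43.28
P = 367.35355129 kPa, rounded to 4 dp:

367.3536 kPa


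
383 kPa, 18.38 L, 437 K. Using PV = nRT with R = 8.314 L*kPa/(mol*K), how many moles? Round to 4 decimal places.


PV = nRT, solve for n = PV / (RT).
PV = 383 * 18.38 = 7039.54
RT = 8.314 * 437 = 3633.218
n = 7039.54 / 3633.218
n = 1.93754958 mol, rounded to 4 dp:

1.9375 mol


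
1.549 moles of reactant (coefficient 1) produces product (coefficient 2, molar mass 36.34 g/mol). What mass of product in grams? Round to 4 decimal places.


Use the coefficient ratio to convert reactant moles to product moles, then multiply by the product's molar mass.
moles_P = moles_R * (coeff_P / coeff_R) = 1.549 * (2/1) = 3.098
mass_P = moles_P * M_P = 3.098 * 36.34
mass_P = 112.58132 g, rounded to 4 dp:

112.5813 g


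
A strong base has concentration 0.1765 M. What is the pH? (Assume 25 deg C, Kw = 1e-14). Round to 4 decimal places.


A strong base dissociates completely, so [OH-] equals the given concentration.
pOH = -log10([OH-]) = -log10(0.1765) = 0.753255
pH = 14 - pOH = 14 - 0.753255
pH = 13.246745, rounded to 4 dp:

13.2467


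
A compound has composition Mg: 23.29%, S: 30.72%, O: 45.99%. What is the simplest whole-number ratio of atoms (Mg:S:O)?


Assume 100 g of compound, divide each mass% by atomic mass to get moles, then normalize by the smallest to get a raw atom ratio.
Moles per 100 g: Mg: 23.29/24.305 = 0.9582, S: 30.72/32.065 = 0.9581, O: 45.99/15.999 = 2.8746
Raw ratio (divide by min = 0.9581): Mg: 1.0, S: 1.0, O: 3.0
Multiply by 1 to clear fractions: Mg: 1.0 ~= 1, S: 1.0 ~= 1, O: 3.0 ~= 3
Reduce by GCD to get the simplest whole-number ratio:

1:1:3


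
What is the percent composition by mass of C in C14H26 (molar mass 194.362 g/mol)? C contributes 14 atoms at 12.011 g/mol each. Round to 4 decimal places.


pct = 100 * (n_elem * M_elem) / M_total
mass_contribution = 14 * 12.011 = 168.154 g/mol
pct = 100 * 168.154 / 194.362
pct = 86.51588273 %, rounded to 4 dp:

86.5159 %


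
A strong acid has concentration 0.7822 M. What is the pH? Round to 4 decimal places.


A strong acid dissociates completely, so [H+] equals the given concentration.
pH = -log10([H+]) = -log10(0.7822)
pH = 0.10668219, rounded to 4 dp:

0.1067


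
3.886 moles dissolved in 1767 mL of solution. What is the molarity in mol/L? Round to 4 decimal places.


Convert volume to liters: V_L = V_mL / 1000.
V_L = 1767 / 1000 = 1.767 L
M = n / V_L = 3.886 / 1.767
M = 2.1992077 mol/L, rounded to 4 dp:

2.1992 mol/L


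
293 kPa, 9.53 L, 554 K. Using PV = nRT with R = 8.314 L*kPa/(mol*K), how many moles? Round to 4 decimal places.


PV = nRT, solve for n = PV / (RT).
PV = 293 * 9.53 = 2792.29
RT = 8.314 * 554 = 4605.956
n = 2792.29 / 4605.956
n = 0.60623462 mol, rounded to 4 dp:

0.6062 mol


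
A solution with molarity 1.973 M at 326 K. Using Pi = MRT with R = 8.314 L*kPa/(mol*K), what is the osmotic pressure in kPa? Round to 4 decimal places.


Osmotic pressure (van't Hoff): Pi = M*R*T.
RT = 8.314 * 326 = 2710.364
Pi = 1.973 * 2710.364
Pi = 5347.548172 kPa, rounded to 4 dp:

5347.5482 kPa


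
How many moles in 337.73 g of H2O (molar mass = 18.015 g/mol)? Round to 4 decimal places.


n = mass / M
n = 337.73 / 18.015
n = 18.74715515 mol, rounded to 4 dp:

18.7472 mol


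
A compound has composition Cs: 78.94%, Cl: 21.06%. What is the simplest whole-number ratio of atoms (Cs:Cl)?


Assume 100 g of compound, divide each mass% by atomic mass to get moles, then normalize by the smallest to get a raw atom ratio.
Moles per 100 g: Cs: 78.94/132.905 = 0.594, Cl: 21.06/35.453 = 0.594
Raw ratio (divide by min = 0.594): Cs: 1.0, Cl: 1.0
Multiply by 1 to clear fractions: Cs: 1.0 ~= 1, Cl: 1.0 ~= 1
Reduce by GCD to get the simplest whole-number ratio:

1:1


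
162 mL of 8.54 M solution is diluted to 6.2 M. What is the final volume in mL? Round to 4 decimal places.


Dilution: M1*V1 = M2*V2, solve for V2.
V2 = M1*V1 / M2
V2 = 8.54 * 162 / 6.2
V2 = 1383.48 / 6.2
V2 = 223.14193548 mL, rounded to 4 dp:

223.1419 mL


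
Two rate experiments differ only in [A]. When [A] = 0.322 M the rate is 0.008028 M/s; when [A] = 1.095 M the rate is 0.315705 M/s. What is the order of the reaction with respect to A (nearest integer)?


Rate is proportional to [A]^n, so rate2/rate1 = ([A]2/[A]1)^n. Take logs to solve for n.
rate2/rate1 = 0.315705 / 0.008028 = 39.3255
[A]2/[A]1 = 1.095 / 0.322 = 3.4006
n = ln(39.3255) / ln(3.4006) = 3.0
Nearest integer order:

3


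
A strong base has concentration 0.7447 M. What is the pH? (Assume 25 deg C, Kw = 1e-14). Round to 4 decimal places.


A strong base dissociates completely, so [OH-] equals the given concentration.
pOH = -log10([OH-]) = -log10(0.7447) = 0.128019
pH = 14 - pOH = 14 - 0.128019
pH = 13.871981, rounded to 4 dp:

13.8720


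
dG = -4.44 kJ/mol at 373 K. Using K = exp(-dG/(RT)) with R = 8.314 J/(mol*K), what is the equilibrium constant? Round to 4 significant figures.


dG is in kJ/mol; multiply by 1000 to match R in J/(mol*K).
RT = 8.314 * 373 = 3101.122 J/mol
exponent = -dG*1000 / (RT) = -(-4.44*1000) / 3101.122 = 1.43173987
K = exp(1.43173987)
K = 4.1859759, rounded to 4 significant figures:

4.186


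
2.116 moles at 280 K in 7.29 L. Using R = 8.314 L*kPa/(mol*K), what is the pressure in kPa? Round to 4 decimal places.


PV = nRT, solve for P = nRT / V.
nRT = 2.116 * 8.314 * 280 = 4925.8787
P = 4925.8787 / 7.29
P = 675.70352538 kPa, rounded to 4 dp:

675.7035 kPa


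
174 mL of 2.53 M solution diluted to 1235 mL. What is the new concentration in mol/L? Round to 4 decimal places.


Dilution: M1*V1 = M2*V2, solve for M2.
M2 = M1*V1 / V2
M2 = 2.53 * 174 / 1235
M2 = 440.22 / 1235
M2 = 0.35645344 mol/L, rounded to 4 dp:

0.3565 mol/L


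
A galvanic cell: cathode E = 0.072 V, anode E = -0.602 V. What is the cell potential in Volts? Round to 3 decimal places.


Standard cell potential: E_cell = E_cathode - E_anode.
E_cell = 0.072 - (-0.602)
E_cell = 0.674 V, rounded to 3 dp:

0.674 V


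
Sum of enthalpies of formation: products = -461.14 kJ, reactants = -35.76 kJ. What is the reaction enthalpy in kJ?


dH_rxn = sum(dH_f products) - sum(dH_f reactants)
dH_rxn = -461.14 - (-35.76)
dH_rxn = -425.38 kJ:

-425.38 kJ


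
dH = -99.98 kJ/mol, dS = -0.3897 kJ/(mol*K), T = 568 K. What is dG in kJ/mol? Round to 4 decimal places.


Gibbs: dG = dH - T*dS (consistent units, dS already in kJ/(mol*K)).
T*dS = 568 * -0.3897 = -221.3496
dG = -99.98 - (-221.3496)
dG = 121.3696 kJ/mol, rounded to 4 dp:

121.3696 kJ/mol


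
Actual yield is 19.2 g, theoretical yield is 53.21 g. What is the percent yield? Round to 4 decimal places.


% yield = 100 * actual / theoretical
% yield = 100 * 19.2 / 53.21
% yield = 36.08344296 %, rounded to 4 dp:

36.0834 %


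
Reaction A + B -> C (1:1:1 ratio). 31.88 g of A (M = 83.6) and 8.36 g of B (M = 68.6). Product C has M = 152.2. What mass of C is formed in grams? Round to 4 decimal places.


Find moles of each reactant; the smaller value is the limiting reagent in a 1:1:1 reaction, so moles_C equals moles of the limiter.
n_A = mass_A / M_A = 31.88 / 83.6 = 0.38134 mol
n_B = mass_B / M_B = 8.36 / 68.6 = 0.121866 mol
Limiting reagent: B (smaller), n_limiting = 0.121866 mol
mass_C = n_limiting * M_C = 0.121866 * 152.2
mass_C = 18.5480052 g, rounded to 4 dp:

18.5480 g


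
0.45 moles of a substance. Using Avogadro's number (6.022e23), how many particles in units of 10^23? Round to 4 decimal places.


N = n * NA, then divide by 1e23 for the requested units.
N / 1e23 = n * 6.022
N / 1e23 = 0.45 * 6.022
N / 1e23 = 2.7099, rounded to 4 dp:

2.7099


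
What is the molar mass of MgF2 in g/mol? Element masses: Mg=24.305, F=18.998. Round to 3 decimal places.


M = sum(count * atomic_mass) over atoms.
M = 1*24.305 + 2*18.998
M = 24.305 + 37.996
M = 62.301 g/mol, rounded to 3 dp:

62.301 g/mol


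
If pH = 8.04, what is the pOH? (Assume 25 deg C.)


At 25 deg C, pH + pOH = 14.
pOH = 14 - pH = 14 - 8.04
pOH = 5.96:

5.96


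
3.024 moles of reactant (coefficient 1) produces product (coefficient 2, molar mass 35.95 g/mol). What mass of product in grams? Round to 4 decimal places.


Use the coefficient ratio to convert reactant moles to product moles, then multiply by the product's molar mass.
moles_P = moles_R * (coeff_P / coeff_R) = 3.024 * (2/1) = 6.048
mass_P = moles_P * M_P = 6.048 * 35.95
mass_P = 217.4256 g, rounded to 4 dp:

217.4256 g


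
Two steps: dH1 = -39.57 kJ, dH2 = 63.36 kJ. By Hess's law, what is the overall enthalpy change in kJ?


Hess's law: enthalpy is a state function, so add the step enthalpies.
dH_total = dH1 + dH2 = -39.57 + (63.36)
dH_total = 23.79 kJ:

23.79 kJ


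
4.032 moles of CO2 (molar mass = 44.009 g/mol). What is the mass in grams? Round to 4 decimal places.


mass = n * M
mass = 4.032 * 44.009
mass = 177.444288 g, rounded to 4 dp:

177.4443 g


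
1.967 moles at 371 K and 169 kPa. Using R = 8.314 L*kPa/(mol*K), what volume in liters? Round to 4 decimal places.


PV = nRT, solve for V = nRT / P.
nRT = 1.967 * 8.314 * 371 = 6067.1997
V = 6067.1997 / 169
V = 35.90058994 L, rounded to 4 dp:

35.9006 L


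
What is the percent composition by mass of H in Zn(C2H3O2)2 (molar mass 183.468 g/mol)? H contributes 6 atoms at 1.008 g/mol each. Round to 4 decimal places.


pct = 100 * (n_elem * M_elem) / M_total
mass_contribution = 6 * 1.008 = 6.048 g/mol
pct = 100 * 6.048 / 183.468
pct = 3.29648767 %, rounded to 4 dp:

3.2965 %


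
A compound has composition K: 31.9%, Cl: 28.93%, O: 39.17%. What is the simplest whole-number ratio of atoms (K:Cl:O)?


Assume 100 g of compound, divide each mass% by atomic mass to get moles, then normalize by the smallest to get a raw atom ratio.
Moles per 100 g: K: 31.9/39.098 = 0.8159, Cl: 28.93/35.453 = 0.816, O: 39.17/15.999 = 2.4483
Raw ratio (divide by min = 0.8159): K: 1.0, Cl: 1.0, O: 3.001
Multiply by 1 to clear fractions: K: 1.0 ~= 1, Cl: 1.0 ~= 1, O: 3.001 ~= 3
Reduce by GCD to get the simplest whole-number ratio:

1:1:3


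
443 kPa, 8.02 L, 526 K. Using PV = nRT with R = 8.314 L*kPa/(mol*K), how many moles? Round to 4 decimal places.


PV = nRT, solve for n = PV / (RT).
PV = 443 * 8.02 = 3552.86
RT = 8.314 * 526 = 4373.164
n = 3552.86 / 4373.164
n = 0.81242322 mol, rounded to 4 dp:

0.8124 mol


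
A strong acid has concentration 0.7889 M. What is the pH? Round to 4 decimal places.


A strong acid dissociates completely, so [H+] equals the given concentration.
pH = -log10([H+]) = -log10(0.7889)
pH = 0.10297804, rounded to 4 dp:

0.1030


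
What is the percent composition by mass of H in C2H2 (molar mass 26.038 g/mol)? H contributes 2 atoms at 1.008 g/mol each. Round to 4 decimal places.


pct = 100 * (n_elem * M_elem) / M_total
mass_contribution = 2 * 1.008 = 2.016 g/mol
pct = 100 * 2.016 / 26.038
pct = 7.74253015 %, rounded to 4 dp:

7.7425 %


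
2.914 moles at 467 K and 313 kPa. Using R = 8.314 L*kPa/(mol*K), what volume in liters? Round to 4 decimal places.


PV = nRT, solve for V = nRT / P.
nRT = 2.914 * 8.314 * 467 = 11314.0071
V = 11314.0071 / 313
V = 36.14698754 L, rounded to 4 dp:

36.1470 L


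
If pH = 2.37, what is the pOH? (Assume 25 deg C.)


At 25 deg C, pH + pOH = 14.
pOH = 14 - pH = 14 - 2.37
pOH = 11.63:

11.63


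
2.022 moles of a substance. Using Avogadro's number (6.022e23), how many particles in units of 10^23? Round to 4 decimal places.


N = n * NA, then divide by 1e23 for the requested units.
N / 1e23 = n * 6.022
N / 1e23 = 2.022 * 6.022
N / 1e23 = 12.176484, rounded to 4 dp:

12.1765


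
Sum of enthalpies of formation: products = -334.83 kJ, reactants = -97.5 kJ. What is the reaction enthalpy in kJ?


dH_rxn = sum(dH_f products) - sum(dH_f reactants)
dH_rxn = -334.83 - (-97.5)
dH_rxn = -237.33 kJ:

-237.33 kJ


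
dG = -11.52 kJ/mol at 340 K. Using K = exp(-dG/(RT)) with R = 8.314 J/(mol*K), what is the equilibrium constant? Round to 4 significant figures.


dG is in kJ/mol; multiply by 1000 to match R in J/(mol*K).
RT = 8.314 * 340 = 2826.76 J/mol
exponent = -dG*1000 / (RT) = -(-11.52*1000) / 2826.76 = 4.07533714
K = exp(4.07533714)
K = 58.870325, rounded to 4 significant figures:

58.87


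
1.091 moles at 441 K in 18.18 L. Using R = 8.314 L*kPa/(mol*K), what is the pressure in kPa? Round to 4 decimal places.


PV = nRT, solve for P = nRT / V.
nRT = 1.091 * 8.314 * 441 = 4000.1231
P = 4000.1231 / 18.18
P = 220.02877338 kPa, rounded to 4 dp:

220.0288 kPa


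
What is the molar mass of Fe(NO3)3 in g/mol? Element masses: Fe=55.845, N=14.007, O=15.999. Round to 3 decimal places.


M = sum(count * atomic_mass) over atoms.
M = 1*55.845 + 3*14.007 + 9*15.999
M = 55.845 + 42.021 + 143.991
M = 241.857 g/mol, rounded to 3 dp:

241.857 g/mol


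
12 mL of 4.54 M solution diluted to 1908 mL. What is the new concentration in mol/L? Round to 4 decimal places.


Dilution: M1*V1 = M2*V2, solve for M2.
M2 = M1*V1 / V2
M2 = 4.54 * 12 / 1908
M2 = 54.48 / 1908
M2 = 0.02855346 mol/L, rounded to 4 dp:

0.0286 mol/L


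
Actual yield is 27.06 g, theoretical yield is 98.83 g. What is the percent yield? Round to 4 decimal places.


% yield = 100 * actual / theoretical
% yield = 100 * 27.06 / 98.83
% yield = 27.3803501 %, rounded to 4 dp:

27.3804 %


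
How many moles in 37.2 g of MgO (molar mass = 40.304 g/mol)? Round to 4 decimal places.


n = mass / M
n = 37.2 / 40.304
n = 0.92298531 mol, rounded to 4 dp:

0.9230 mol


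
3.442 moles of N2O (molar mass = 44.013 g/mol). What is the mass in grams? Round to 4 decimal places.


mass = n * M
mass = 3.442 * 44.013
mass = 151.492746 g, rounded to 4 dp:

151.4927 g


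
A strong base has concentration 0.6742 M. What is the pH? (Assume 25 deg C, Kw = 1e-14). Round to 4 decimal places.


A strong base dissociates completely, so [OH-] equals the given concentration.
pOH = -log10([OH-]) = -log10(0.6742) = 0.171211
pH = 14 - pOH = 14 - 0.171211
pH = 13.828789, rounded to 4 dp:

13.8288


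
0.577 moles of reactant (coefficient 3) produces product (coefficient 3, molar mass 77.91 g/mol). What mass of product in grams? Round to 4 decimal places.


Use the coefficient ratio to convert reactant moles to product moles, then multiply by the product's molar mass.
moles_P = moles_R * (coeff_P / coeff_R) = 0.577 * (3/3) = 0.577
mass_P = moles_P * M_P = 0.577 * 77.91
mass_P = 44.95407 g, rounded to 4 dp:

44.9541 g


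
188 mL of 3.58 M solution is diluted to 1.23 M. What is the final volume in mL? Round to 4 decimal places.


Dilution: M1*V1 = M2*V2, solve for V2.
V2 = M1*V1 / M2
V2 = 3.58 * 188 / 1.23
V2 = 673.04 / 1.23
V2 = 547.18699187 mL, rounded to 4 dp:

547.1870 mL


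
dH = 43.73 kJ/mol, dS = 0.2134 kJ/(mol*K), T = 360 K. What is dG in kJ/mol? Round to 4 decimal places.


Gibbs: dG = dH - T*dS (consistent units, dS already in kJ/(mol*K)).
T*dS = 360 * 0.2134 = 76.824
dG = 43.73 - (76.824)
dG = -33.094 kJ/mol, rounded to 4 dp:

-33.0940 kJ/mol


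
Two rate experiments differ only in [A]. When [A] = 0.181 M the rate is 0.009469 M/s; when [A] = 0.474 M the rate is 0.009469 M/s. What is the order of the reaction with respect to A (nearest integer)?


Rate is proportional to [A]^n, so rate2/rate1 = ([A]2/[A]1)^n. Take logs to solve for n.
rate2/rate1 = 0.009469 / 0.009469 = 1.0
[A]2/[A]1 = 0.474 / 0.181 = 2.6188
n = ln(1.0) / ln(2.6188) = 0.0
Nearest integer order:

0


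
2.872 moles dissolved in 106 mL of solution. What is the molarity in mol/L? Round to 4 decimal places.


Convert volume to liters: V_L = V_mL / 1000.
V_L = 106 / 1000 = 0.106 L
M = n / V_L = 2.872 / 0.106
M = 27.09433962 mol/L, rounded to 4 dp:

27.0943 mol/L


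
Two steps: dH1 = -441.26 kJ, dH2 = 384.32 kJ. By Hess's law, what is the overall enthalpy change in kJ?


Hess's law: enthalpy is a state function, so add the step enthalpies.
dH_total = dH1 + dH2 = -441.26 + (384.32)
dH_total = -56.94 kJ:

-56.94 kJ


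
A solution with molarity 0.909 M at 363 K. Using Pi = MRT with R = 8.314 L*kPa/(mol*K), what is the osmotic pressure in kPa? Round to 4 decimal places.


Osmotic pressure (van't Hoff): Pi = M*R*T.
RT = 8.314 * 363 = 3017.982
Pi = 0.909 * 3017.982
Pi = 2743.345638 kPa, rounded to 4 dp:

2743.3456 kPa


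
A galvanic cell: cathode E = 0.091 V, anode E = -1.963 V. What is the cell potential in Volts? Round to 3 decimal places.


Standard cell potential: E_cell = E_cathode - E_anode.
E_cell = 0.091 - (-1.963)
E_cell = 2.054 V, rounded to 3 dp:

2.054 V


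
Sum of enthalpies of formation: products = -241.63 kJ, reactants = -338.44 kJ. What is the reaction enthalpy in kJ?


dH_rxn = sum(dH_f products) - sum(dH_f reactants)
dH_rxn = -241.63 - (-338.44)
dH_rxn = 96.81 kJ:

96.81 kJ


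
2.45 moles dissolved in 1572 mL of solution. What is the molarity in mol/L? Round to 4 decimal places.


Convert volume to liters: V_L = V_mL / 1000.
V_L = 1572 / 1000 = 1.572 L
M = n / V_L = 2.45 / 1.572
M = 1.55852417 mol/L, rounded to 4 dp:

1.5585 mol/L


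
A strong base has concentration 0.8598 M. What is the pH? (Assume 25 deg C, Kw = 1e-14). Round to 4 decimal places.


A strong base dissociates completely, so [OH-] equals the given concentration.
pOH = -log10([OH-]) = -log10(0.8598) = 0.065603
pH = 14 - pOH = 14 - 0.065603
pH = 13.934397, rounded to 4 dp:

13.9344


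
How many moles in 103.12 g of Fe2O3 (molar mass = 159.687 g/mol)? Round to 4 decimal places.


n = mass / M
n = 103.12 / 159.687
n = 0.64576327 mol, rounded to 4 dp:

0.6458 mol


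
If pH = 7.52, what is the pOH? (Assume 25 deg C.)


At 25 deg C, pH + pOH = 14.
pOH = 14 - pH = 14 - 7.52
pOH = 6.48:

6.48


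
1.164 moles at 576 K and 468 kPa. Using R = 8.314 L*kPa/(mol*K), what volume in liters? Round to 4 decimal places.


PV = nRT, solve for V = nRT / P.
nRT = 1.164 * 8.314 * 576 = 5574.2377
V = 5574.2377 / 468
V = 11.91076432 L, rounded to 4 dp:

11.9108 L


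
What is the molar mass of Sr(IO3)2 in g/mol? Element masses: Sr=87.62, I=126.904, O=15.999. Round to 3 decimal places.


M = sum(count * atomic_mass) over atoms.
M = 1*87.62 + 2*126.904 + 6*15.999
M = 87.62 + 253.808 + 95.994
M = 437.422 g/mol, rounded to 3 dp:

437.422 g/mol


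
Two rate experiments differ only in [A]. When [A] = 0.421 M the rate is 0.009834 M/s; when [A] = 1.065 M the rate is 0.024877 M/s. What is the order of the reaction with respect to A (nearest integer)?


Rate is proportional to [A]^n, so rate2/rate1 = ([A]2/[A]1)^n. Take logs to solve for n.
rate2/rate1 = 0.024877 / 0.009834 = 2.5297
[A]2/[A]1 = 1.065 / 0.421 = 2.5297
n = ln(2.5297) / ln(2.5297) = 1.0
Nearest integer order:

1


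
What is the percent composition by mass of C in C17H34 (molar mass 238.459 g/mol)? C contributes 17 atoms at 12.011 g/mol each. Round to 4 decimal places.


pct = 100 * (n_elem * M_elem) / M_total
mass_contribution = 17 * 12.011 = 204.187 g/mol
pct = 100 * 204.187 / 238.459
pct = 85.62771797 %, rounded to 4 dp:

85.6277 %


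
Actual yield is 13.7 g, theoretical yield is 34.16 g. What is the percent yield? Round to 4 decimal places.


% yield = 100 * actual / theoretical
% yield = 100 * 13.7 / 34.16
% yield = 40.10538642 %, rounded to 4 dp:

40.1054 %


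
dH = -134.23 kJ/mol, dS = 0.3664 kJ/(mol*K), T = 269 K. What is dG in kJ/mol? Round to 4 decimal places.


Gibbs: dG = dH - T*dS (consistent units, dS already in kJ/(mol*K)).
T*dS = 269 * 0.3664 = 98.5616
dG = -134.23 - (98.5616)
dG = -232.7916 kJ/mol, rounded to 4 dp:

-232.7916 kJ/mol


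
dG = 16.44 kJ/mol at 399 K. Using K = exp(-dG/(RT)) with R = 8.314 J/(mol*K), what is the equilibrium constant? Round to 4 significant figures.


dG is in kJ/mol; multiply by 1000 to match R in J/(mol*K).
RT = 8.314 * 399 = 3317.286 J/mol
exponent = -dG*1000 / (RT) = -(16.44*1000) / 3317.286 = -4.95585849
K = exp(-4.95585849)
K = 0.0070420322, rounded to 4 significant figures:

0.007042


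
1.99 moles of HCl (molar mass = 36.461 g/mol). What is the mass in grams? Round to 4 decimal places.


mass = n * M
mass = 1.99 * 36.461
mass = 72.55739 g, rounded to 4 dp:

72.5574 g


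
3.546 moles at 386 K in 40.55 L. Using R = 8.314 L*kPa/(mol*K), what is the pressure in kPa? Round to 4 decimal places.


PV = nRT, solve for P = nRT / V.
nRT = 3.546 * 8.314 * 386 = 11379.8374
P = 11379.8374 / 40.55
P = 280.63717386 kPa, rounded to 4 dp:

280.6372 kPa


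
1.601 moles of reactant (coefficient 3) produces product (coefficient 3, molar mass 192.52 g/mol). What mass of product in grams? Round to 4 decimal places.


Use the coefficient ratio to convert reactant moles to product moles, then multiply by the product's molar mass.
moles_P = moles_R * (coeff_P / coeff_R) = 1.601 * (3/3) = 1.601
mass_P = moles_P * M_P = 1.601 * 192.52
mass_P = 308.22452 g, rounded to 4 dp:

308.2245 g


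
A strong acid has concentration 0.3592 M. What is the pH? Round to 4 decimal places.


A strong acid dissociates completely, so [H+] equals the given concentration.
pH = -log10([H+]) = -log10(0.3592)
pH = 0.44466367, rounded to 4 dp:

0.4447


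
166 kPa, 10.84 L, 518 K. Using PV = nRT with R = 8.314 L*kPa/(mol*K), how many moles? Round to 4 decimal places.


PV = nRT, solve for n = PV / (RT).
PV = 166 * 10.84 = 1799.44
RT = 8.314 * 518 = 4306.652
n = 1799.44 / 4306.652
n = 0.41782805 mol, rounded to 4 dp:

0.4178 mol
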